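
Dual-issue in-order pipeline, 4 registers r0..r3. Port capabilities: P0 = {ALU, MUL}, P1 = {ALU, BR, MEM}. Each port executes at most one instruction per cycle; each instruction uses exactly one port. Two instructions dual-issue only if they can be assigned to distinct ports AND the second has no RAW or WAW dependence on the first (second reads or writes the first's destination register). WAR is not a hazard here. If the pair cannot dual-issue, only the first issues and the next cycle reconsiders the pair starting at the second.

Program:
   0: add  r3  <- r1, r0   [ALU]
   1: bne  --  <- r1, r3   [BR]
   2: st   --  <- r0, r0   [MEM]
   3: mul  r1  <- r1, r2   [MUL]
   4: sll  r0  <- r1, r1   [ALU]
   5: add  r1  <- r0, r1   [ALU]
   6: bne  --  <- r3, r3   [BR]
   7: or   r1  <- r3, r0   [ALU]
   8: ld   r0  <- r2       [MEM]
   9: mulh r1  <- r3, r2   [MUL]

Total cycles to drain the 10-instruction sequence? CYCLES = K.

  cy0 -> i0 (add.ALU) RAW r3
  cy1 -> i1 (bne.BR) no-port BR/MEM
  cy2 -> i2&i3 (st.MEM/mul.MUL) pair
  cy3 -> i4 (sll.ALU) RAW r0
  cy4 -> i5&i6 (add.ALU/bne.BR) pair
  cy5 -> i7&i8 (or.ALU/ld.MEM) pair
  cy6 -> i9 (mulh.MUL) tail

CYCLES = 7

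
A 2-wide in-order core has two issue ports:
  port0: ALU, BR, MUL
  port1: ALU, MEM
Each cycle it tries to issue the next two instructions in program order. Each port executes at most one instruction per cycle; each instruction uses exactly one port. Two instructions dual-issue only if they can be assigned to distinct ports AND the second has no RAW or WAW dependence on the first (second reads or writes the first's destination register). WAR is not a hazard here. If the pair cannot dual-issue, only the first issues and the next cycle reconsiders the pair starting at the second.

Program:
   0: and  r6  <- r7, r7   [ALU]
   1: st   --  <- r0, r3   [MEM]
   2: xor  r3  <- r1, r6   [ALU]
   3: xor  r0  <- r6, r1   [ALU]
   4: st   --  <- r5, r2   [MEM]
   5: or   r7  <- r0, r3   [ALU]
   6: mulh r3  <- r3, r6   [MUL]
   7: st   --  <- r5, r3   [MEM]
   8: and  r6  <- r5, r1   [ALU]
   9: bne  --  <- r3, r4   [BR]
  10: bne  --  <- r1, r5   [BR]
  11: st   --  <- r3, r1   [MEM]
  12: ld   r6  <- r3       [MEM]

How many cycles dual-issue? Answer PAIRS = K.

PAIRS = 5

0. and;st @i0,i1  | dual
1. xor;xor @i2,i3  | dual
2. st;or @i4,i5  | dual
3. mulh @i6  | RAW r3
4. st;and @i7,i8  | dual
5. bne @i9  | no-port BR/BR
6. bne;st @i10,i11  | dual
7. ld @i12  | tail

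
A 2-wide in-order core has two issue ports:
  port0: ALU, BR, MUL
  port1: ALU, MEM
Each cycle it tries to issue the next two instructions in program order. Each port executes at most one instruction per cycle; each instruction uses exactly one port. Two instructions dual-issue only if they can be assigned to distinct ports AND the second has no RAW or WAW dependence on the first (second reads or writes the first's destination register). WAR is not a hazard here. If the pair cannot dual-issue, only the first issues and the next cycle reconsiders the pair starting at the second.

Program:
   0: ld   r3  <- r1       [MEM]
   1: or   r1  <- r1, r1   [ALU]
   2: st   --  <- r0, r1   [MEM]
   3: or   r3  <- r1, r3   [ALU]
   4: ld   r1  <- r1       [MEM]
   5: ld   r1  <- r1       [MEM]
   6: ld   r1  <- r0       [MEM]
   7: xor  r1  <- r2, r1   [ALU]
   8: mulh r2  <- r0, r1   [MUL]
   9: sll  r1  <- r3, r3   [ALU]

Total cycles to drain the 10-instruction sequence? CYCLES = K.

CYCLES = 7

t=0 i0,i1:ld.MEM;or.ALU ; 2-wide
t=1 i2,i3:st.MEM;or.ALU ; 2-wide
t=2 i4:ld.MEM ; no-port MEM/MEM
t=3 i5:ld.MEM ; no-port MEM/MEM
t=4 i6:ld.MEM ; RAW+WAW r1
t=5 i7:xor.ALU ; RAW r1
t=6 i8,i9:mulh.MUL;sll.ALU ; 2-wide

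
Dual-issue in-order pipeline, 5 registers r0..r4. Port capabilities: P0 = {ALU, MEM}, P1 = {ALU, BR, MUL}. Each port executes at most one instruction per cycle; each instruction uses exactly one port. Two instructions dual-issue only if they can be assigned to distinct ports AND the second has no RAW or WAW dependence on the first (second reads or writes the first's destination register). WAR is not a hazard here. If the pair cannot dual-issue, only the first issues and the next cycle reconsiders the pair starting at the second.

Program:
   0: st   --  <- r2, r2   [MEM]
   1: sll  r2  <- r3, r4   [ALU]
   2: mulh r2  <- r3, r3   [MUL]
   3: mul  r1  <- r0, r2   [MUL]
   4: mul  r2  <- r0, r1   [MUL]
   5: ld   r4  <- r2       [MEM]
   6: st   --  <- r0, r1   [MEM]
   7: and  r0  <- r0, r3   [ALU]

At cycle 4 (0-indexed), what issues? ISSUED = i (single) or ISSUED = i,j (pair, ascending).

ISSUED = 5

#0 head=0: st sll i0+i1 2-wide
#1 head=2: mulh i2 no-port MUL/MUL
#2 head=3: mul i3 no-port MUL/MUL
#3 head=4: mul i4 RAW r2
#4 head=5: ld i5 no-port MEM/MEM
#5 head=6: st and i6+i7 2-wide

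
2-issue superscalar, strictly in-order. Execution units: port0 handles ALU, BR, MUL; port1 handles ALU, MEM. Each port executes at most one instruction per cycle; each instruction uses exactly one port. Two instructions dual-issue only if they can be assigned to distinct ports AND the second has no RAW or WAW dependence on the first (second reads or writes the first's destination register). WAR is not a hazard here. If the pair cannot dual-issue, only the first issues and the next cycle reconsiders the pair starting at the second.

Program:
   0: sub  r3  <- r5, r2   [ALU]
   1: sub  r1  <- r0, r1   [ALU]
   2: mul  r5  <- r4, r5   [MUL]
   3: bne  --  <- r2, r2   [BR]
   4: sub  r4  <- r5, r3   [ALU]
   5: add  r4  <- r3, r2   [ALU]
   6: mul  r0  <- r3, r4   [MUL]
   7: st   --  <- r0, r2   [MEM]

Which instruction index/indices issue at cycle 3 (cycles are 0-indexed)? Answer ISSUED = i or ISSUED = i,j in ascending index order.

ISSUED = 5

0. sub/sub @i0&i1  | dual
1. mul @i2  | no-port MUL/BR
2. bne/sub @i3&i4  | dual
3. add @i5  | RAW r4
4. mul @i6  | RAW r0
5. st @i7  | tail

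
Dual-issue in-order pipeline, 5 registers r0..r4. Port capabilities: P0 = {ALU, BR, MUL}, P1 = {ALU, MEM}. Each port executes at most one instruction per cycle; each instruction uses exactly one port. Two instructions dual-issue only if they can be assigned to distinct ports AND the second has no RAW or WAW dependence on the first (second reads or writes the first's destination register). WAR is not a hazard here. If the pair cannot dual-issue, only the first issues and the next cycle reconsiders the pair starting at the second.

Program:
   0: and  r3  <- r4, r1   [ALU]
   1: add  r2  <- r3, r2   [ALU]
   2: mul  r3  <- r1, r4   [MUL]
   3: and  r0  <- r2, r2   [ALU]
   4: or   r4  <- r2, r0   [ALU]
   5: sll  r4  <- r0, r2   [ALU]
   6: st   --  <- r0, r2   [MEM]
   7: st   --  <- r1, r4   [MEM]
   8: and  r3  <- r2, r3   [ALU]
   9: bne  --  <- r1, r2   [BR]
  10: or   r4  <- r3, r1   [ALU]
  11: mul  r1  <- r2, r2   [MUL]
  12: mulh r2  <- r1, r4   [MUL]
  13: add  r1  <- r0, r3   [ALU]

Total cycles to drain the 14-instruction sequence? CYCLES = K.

CYCLES = 9

c0: i0 and.ALU  RAW r3
c1: i1&i2 add.ALU+mul.MUL  2-wide
c2: i3 and.ALU  RAW r0
c3: i4 or.ALU  WAW r4
c4: i5&i6 sll.ALU+st.MEM  2-wide
c5: i7&i8 st.MEM+and.ALU  2-wide
c6: i9&i10 bne.BR+or.ALU  2-wide
c7: i11 mul.MUL  no-port MUL/MUL
c8: i12&i13 mulh.MUL+add.ALU  2-wide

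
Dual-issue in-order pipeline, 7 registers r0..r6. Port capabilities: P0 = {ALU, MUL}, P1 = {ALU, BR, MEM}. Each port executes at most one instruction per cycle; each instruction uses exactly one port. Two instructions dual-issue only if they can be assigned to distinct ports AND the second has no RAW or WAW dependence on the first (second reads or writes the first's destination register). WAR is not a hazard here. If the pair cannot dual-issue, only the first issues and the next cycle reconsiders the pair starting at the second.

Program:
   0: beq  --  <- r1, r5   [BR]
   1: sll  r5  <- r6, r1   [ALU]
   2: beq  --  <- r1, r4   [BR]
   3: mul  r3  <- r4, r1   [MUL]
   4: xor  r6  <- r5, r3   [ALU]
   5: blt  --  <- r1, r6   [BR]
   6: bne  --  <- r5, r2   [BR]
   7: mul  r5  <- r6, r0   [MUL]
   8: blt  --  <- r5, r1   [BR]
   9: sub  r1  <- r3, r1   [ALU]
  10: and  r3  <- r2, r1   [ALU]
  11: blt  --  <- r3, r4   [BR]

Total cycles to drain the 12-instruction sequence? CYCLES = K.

CYCLES = 8

#0 head=0: beq;sll i0&i1 pair
#1 head=2: beq;mul i2&i3 pair
#2 head=4: xor i4 RAW r6
#3 head=5: blt i5 no-port BR/BR
#4 head=6: bne;mul i6&i7 pair
#5 head=8: blt;sub i8&i9 pair
#6 head=10: and i10 RAW r3
#7 head=11: blt i11 tail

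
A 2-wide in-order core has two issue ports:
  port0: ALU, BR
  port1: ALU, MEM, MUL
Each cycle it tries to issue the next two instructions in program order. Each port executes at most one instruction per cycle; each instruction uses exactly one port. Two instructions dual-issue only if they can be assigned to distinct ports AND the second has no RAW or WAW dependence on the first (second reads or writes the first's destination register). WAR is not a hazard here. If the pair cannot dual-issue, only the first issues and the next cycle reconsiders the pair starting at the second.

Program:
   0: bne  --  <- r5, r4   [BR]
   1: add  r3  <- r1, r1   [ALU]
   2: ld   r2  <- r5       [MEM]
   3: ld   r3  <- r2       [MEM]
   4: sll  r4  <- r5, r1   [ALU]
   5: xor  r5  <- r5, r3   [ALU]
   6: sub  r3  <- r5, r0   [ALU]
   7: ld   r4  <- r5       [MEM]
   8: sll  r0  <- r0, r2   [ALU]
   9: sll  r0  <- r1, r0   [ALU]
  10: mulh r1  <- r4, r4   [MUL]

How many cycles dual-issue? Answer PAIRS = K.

PAIRS = 4

0. bne add @i0&i1  | dual
1. ld @i2  | no-port MEM/MEM
2. ld sll @i3&i4  | dual
3. xor @i5  | RAW r5
4. sub ld @i6&i7  | dual
5. sll @i8  | RAW+WAW r0
6. sll mulh @i9&i10  | dual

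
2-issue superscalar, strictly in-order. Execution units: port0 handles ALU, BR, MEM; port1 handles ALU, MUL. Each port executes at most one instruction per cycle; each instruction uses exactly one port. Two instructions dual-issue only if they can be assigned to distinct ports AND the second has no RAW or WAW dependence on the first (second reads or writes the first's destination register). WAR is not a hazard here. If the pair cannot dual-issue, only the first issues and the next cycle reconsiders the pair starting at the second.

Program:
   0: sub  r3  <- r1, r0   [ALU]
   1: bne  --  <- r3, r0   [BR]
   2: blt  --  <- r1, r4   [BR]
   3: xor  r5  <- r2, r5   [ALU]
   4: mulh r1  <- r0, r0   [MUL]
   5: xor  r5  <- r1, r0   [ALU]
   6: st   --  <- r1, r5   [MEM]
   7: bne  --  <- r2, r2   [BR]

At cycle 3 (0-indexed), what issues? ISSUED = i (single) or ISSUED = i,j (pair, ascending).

ISSUED = 4

0. sub.ALU @i0  | RAW r3
1. bne.BR @i1  | no-port BR/BR
2. blt.BR+xor.ALU @i2+i3  | 2-wide
3. mulh.MUL @i4  | RAW r1
4. xor.ALU @i5  | RAW r5
5. st.MEM @i6  | no-port MEM/BR
6. bne.BR @i7  | tail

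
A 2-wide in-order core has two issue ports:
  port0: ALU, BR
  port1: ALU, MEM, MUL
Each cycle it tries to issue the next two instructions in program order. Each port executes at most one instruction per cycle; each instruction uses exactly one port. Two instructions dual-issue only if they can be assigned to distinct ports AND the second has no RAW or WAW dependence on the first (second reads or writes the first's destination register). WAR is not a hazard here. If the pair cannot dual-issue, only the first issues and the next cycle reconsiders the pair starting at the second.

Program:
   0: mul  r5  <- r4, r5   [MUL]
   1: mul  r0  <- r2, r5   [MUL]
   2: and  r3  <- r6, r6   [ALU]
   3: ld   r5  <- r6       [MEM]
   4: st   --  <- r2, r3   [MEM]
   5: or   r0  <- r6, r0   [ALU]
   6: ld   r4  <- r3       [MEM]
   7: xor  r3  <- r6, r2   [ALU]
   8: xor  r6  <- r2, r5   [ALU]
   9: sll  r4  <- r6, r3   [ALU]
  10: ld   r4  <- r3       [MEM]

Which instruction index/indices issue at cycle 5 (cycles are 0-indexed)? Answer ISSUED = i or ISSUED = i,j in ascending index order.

ISSUED = 8

c0: i0 mul.MUL  no-port MUL/MUL
c1: i1+i2 mul.MUL/and.ALU  dual
c2: i3 ld.MEM  no-port MEM/MEM
c3: i4+i5 st.MEM/or.ALU  dual
c4: i6+i7 ld.MEM/xor.ALU  dual
c5: i8 xor.ALU  RAW r6
c6: i9 sll.ALU  WAW r4
c7: i10 ld.MEM  tail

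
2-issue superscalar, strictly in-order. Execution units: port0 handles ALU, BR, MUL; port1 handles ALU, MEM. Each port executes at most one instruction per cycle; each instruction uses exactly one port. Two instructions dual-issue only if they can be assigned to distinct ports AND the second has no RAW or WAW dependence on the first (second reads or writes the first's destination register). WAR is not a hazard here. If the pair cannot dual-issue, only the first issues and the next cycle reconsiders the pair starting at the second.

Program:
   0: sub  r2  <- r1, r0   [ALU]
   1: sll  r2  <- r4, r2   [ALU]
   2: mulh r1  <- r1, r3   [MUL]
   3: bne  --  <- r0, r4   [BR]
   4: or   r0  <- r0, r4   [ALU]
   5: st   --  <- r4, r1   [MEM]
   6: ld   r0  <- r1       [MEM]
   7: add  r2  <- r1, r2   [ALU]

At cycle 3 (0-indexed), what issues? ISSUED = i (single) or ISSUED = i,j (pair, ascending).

ISSUED = 5

  cy0 -> i0 (sub) RAW+WAW r2
  cy1 -> i1/i2 (sll+mulh) 2-wide
  cy2 -> i3/i4 (bne+or) 2-wide
  cy3 -> i5 (st) no-port MEM/MEM
  cy4 -> i6/i7 (ld+add) 2-wide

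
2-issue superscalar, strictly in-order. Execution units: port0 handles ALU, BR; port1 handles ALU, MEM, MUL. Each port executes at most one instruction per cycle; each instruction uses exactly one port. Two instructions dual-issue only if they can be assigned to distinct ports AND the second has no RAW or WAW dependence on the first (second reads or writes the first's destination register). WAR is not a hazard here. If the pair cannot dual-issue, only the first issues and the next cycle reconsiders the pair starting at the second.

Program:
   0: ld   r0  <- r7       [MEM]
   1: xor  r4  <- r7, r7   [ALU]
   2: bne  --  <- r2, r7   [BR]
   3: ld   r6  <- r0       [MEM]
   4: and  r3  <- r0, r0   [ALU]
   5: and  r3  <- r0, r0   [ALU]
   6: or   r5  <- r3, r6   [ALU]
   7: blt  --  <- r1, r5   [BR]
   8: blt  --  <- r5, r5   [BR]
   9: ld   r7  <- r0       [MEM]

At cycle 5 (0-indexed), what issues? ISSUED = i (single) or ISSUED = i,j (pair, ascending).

ISSUED = 7

  cy0 -> i0+i1 (ld.MEM/xor.ALU) pair
  cy1 -> i2+i3 (bne.BR/ld.MEM) pair
  cy2 -> i4 (and.ALU) WAW r3
  cy3 -> i5 (and.ALU) RAW r3
  cy4 -> i6 (or.ALU) RAW r5
  cy5 -> i7 (blt.BR) no-port BR/BR
  cy6 -> i8+i9 (blt.BR/ld.MEM) pair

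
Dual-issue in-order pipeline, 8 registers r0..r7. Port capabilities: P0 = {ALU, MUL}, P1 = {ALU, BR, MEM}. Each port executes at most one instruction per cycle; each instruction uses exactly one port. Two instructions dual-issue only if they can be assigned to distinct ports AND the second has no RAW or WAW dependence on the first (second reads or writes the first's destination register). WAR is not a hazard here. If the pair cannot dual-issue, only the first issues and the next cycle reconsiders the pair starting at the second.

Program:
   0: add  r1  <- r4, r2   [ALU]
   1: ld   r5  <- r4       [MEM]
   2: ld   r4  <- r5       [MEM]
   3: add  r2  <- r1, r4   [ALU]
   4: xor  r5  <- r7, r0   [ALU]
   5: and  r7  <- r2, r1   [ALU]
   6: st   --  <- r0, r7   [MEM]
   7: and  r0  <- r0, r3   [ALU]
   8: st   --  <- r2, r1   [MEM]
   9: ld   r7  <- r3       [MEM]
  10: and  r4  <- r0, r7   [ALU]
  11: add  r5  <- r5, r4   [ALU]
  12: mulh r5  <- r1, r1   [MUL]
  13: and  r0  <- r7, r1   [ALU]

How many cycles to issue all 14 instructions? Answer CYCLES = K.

CYCLES = 10

t=0 i0,i1:add ld ; 2-wide
t=1 i2:ld ; RAW r4
t=2 i3,i4:add xor ; 2-wide
t=3 i5:and ; RAW r7
t=4 i6,i7:st and ; 2-wide
t=5 i8:st ; no-port MEM/MEM
t=6 i9:ld ; RAW r7
t=7 i10:and ; RAW r4
t=8 i11:add ; WAW r5
t=9 i12,i13:mulh and ; 2-wide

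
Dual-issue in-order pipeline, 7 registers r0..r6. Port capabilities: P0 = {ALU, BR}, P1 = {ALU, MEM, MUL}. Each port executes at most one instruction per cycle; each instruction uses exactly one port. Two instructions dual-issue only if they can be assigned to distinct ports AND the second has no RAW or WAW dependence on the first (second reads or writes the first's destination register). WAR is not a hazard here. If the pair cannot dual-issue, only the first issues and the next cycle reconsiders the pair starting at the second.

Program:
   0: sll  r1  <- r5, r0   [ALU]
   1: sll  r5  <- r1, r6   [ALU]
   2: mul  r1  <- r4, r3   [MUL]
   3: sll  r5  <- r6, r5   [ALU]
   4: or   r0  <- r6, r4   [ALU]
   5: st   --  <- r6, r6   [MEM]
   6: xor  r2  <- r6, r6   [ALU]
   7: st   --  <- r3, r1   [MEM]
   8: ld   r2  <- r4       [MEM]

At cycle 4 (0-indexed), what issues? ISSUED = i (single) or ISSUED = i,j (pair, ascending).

ISSUED = 7

0. sll.ALU @i0  | RAW r1
1. sll.ALU mul.MUL @i1+i2  | dual
2. sll.ALU or.ALU @i3+i4  | dual
3. st.MEM xor.ALU @i5+i6  | dual
4. st.MEM @i7  | no-port MEM/MEM
5. ld.MEM @i8  | tail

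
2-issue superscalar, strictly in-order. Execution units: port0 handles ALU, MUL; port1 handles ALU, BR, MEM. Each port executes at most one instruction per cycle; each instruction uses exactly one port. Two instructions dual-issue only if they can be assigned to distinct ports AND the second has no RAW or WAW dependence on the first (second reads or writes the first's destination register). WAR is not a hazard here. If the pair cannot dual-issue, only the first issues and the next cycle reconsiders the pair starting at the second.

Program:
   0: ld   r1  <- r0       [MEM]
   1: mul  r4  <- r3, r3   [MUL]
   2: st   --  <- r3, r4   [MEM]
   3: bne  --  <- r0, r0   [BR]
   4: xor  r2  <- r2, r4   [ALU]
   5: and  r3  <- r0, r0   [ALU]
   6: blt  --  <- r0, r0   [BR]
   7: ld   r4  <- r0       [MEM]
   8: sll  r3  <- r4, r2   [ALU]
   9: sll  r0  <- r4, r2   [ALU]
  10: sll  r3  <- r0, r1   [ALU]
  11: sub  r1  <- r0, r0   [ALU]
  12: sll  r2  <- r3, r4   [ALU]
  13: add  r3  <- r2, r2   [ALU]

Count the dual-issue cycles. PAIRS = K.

PAIRS = 5

[0] i0/i1  ld mul  -- pair
[1] i2  st  -- no-port MEM/BR
[2] i3/i4  bne xor  -- pair
[3] i5/i6  and blt  -- pair
[4] i7  ld  -- RAW r4
[5] i8/i9  sll sll  -- pair
[6] i10/i11  sll sub  -- pair
[7] i12  sll  -- RAW r2
[8] i13  add  -- tail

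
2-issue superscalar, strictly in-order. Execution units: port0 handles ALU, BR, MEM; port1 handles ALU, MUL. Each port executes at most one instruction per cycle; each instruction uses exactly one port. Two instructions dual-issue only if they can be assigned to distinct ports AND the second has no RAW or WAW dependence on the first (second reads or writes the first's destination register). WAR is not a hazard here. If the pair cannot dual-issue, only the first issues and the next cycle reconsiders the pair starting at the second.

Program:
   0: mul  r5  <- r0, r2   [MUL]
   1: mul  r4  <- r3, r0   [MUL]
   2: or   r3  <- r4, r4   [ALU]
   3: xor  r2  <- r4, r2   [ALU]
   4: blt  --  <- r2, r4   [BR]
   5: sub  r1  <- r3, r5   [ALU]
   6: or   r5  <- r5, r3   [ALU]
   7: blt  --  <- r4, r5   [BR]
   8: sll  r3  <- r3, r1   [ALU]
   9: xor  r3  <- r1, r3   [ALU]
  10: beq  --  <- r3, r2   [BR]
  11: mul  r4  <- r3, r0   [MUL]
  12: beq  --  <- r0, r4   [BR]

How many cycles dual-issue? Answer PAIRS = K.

PAIRS = 4

#0 head=0: mul.MUL i0 no-port MUL/MUL
#1 head=1: mul.MUL i1 RAW r4
#2 head=2: or.ALU;xor.ALU i2&i3 2-wide
#3 head=4: blt.BR;sub.ALU i4&i5 2-wide
#4 head=6: or.ALU i6 RAW r5
#5 head=7: blt.BR;sll.ALU i7&i8 2-wide
#6 head=9: xor.ALU i9 RAW r3
#7 head=10: beq.BR;mul.MUL i10&i11 2-wide
#8 head=12: beq.BR i12 tail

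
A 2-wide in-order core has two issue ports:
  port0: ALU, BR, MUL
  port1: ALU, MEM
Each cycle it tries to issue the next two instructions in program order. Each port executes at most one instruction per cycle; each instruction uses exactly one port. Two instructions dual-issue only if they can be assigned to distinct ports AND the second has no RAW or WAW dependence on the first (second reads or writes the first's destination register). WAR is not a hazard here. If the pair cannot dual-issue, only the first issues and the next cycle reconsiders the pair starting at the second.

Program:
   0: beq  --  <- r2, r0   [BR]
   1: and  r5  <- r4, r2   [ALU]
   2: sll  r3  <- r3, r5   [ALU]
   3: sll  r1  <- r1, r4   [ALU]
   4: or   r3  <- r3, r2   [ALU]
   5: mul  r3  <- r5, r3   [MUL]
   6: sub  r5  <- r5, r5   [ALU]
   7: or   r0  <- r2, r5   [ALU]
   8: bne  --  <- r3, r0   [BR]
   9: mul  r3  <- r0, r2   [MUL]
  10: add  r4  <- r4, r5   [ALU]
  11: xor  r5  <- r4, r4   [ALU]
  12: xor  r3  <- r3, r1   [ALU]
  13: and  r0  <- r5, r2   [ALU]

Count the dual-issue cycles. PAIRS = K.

c0: i0/i1 beq.BR;and.ALU  pair
c1: i2/i3 sll.ALU;sll.ALU  pair
c2: i4 or.ALU  RAW+WAW r3
c3: i5/i6 mul.MUL;sub.ALU  pair
c4: i7 or.ALU  RAW r0
c5: i8 bne.BR  no-port BR/MUL
c6: i9/i10 mul.MUL;add.ALU  pair
c7: i11/i12 xor.ALU;xor.ALU  pair
c8: i13 and.ALU  tail

PAIRS = 5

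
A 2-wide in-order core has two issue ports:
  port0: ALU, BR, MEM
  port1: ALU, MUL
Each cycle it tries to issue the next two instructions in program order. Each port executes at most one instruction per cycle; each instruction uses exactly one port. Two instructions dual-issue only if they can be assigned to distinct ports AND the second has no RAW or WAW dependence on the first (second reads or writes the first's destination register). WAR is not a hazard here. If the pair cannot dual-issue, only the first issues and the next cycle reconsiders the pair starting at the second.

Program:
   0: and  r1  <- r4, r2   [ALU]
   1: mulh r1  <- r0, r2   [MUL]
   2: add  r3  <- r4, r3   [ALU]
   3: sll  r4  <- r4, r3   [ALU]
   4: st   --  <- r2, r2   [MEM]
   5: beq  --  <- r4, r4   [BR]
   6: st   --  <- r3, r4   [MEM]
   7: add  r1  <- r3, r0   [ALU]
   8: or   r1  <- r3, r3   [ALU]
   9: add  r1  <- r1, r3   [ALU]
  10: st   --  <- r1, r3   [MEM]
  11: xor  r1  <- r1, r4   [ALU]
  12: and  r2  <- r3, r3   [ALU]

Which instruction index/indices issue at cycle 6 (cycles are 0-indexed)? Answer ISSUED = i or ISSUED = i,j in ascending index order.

ISSUED = 9

c0: i0 and  WAW r1
c1: i1,i2 mulh/add  2-wide
c2: i3,i4 sll/st  2-wide
c3: i5 beq  no-port BR/MEM
c4: i6,i7 st/add  2-wide
c5: i8 or  RAW+WAW r1
c6: i9 add  RAW r1
c7: i10,i11 st/xor  2-wide
c8: i12 and  tail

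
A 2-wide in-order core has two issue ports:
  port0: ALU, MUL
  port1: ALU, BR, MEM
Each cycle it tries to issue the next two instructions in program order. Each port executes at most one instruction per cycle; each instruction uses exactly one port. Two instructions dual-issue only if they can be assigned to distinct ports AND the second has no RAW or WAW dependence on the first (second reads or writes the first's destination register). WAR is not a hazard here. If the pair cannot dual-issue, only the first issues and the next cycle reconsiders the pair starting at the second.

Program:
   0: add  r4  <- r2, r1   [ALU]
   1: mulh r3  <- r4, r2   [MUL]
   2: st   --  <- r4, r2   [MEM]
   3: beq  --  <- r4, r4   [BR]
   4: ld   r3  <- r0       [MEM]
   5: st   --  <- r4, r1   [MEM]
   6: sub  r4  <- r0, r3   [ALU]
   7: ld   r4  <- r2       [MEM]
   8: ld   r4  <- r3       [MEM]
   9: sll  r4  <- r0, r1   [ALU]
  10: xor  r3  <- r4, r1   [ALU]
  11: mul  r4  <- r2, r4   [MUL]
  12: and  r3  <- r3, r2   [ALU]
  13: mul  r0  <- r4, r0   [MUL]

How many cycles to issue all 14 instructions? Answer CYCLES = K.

[0] i0  add  -- RAW r4
[1] i1&i2  mulh+st  -- dual
[2] i3  beq  -- no-port BR/MEM
[3] i4  ld  -- no-port MEM/MEM
[4] i5&i6  st+sub  -- dual
[5] i7  ld  -- no-port MEM/MEM
[6] i8  ld  -- WAW r4
[7] i9  sll  -- RAW r4
[8] i10&i11  xor+mul  -- dual
[9] i12&i13  and+mul  -- dual

CYCLES = 10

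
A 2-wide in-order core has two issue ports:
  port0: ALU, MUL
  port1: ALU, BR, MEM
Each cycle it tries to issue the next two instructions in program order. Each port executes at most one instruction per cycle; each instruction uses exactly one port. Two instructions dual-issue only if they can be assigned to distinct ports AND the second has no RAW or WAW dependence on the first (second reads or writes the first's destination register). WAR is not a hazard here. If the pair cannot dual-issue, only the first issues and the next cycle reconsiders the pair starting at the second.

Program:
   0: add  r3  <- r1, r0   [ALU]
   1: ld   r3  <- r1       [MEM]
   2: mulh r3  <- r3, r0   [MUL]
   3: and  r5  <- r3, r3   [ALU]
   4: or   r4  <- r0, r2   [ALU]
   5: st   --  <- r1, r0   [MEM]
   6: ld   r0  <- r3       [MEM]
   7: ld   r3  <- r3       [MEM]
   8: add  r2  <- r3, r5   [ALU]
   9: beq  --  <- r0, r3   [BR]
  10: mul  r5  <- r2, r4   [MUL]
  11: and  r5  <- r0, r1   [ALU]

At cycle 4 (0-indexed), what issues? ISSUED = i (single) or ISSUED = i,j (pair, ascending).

[0] i0  add  -- WAW r3
[1] i1  ld  -- RAW+WAW r3
[2] i2  mulh  -- RAW r3
[3] i3,i4  and;or  -- dual
[4] i5  st  -- no-port MEM/MEM
[5] i6  ld  -- no-port MEM/MEM
[6] i7  ld  -- RAW r3
[7] i8,i9  add;beq  -- dual
[8] i10  mul  -- WAW r5
[9] i11  and  -- tail

ISSUED = 5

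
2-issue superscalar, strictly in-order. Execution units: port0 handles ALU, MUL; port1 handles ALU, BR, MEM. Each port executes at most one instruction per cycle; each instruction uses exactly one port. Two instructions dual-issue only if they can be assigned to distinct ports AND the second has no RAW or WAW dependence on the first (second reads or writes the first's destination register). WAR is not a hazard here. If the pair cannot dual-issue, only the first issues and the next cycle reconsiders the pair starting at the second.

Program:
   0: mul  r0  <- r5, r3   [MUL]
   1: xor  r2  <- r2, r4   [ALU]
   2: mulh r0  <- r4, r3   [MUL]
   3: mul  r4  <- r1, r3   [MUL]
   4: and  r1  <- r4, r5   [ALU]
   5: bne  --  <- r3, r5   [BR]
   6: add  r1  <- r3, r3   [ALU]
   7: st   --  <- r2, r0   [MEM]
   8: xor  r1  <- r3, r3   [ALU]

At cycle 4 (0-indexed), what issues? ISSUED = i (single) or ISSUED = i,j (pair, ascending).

ISSUED = 6,7

[0] i0&i1  mul.MUL xor.ALU  -- 2-wide
[1] i2  mulh.MUL  -- no-port MUL/MUL
[2] i3  mul.MUL  -- RAW r4
[3] i4&i5  and.ALU bne.BR  -- 2-wide
[4] i6&i7  add.ALU st.MEM  -- 2-wide
[5] i8  xor.ALU  -- tail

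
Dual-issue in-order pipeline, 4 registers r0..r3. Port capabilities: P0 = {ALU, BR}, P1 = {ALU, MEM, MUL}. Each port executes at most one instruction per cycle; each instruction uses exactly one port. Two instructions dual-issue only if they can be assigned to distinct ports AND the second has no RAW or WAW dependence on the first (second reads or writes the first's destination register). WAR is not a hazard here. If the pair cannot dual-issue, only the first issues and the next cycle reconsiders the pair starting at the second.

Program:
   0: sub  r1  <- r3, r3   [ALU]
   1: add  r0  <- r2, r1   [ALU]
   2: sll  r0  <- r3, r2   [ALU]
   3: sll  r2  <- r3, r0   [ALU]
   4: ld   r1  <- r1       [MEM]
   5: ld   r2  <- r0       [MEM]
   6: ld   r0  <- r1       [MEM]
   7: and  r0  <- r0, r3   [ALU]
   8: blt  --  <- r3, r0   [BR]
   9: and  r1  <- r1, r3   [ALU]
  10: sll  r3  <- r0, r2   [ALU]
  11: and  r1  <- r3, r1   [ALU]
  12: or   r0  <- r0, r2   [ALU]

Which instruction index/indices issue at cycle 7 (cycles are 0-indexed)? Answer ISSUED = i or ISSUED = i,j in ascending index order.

ISSUED = 8,9

t=0 i0:sub ; RAW r1
t=1 i1:add ; WAW r0
t=2 i2:sll ; RAW r0
t=3 i3,i4:sll;ld ; pair
t=4 i5:ld ; no-port MEM/MEM
t=5 i6:ld ; RAW+WAW r0
t=6 i7:and ; RAW r0
t=7 i8,i9:blt;and ; pair
t=8 i10:sll ; RAW r3
t=9 i11,i12:and;or ; pair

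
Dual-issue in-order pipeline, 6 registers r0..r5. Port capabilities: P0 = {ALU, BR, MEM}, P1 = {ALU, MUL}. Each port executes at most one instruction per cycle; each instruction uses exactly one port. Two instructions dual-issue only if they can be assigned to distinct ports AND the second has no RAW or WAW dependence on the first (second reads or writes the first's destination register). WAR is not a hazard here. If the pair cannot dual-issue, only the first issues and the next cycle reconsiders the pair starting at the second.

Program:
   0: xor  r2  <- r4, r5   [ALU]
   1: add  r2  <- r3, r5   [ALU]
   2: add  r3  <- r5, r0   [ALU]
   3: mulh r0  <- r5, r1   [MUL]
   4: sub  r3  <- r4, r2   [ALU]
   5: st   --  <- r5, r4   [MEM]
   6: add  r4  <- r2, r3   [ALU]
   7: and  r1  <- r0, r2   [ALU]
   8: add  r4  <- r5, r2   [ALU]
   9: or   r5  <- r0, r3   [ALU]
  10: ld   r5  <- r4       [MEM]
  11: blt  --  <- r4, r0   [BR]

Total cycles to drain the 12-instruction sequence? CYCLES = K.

t=0 i0:xor ; WAW r2
t=1 i1+i2:add/add ; 2-wide
t=2 i3+i4:mulh/sub ; 2-wide
t=3 i5+i6:st/add ; 2-wide
t=4 i7+i8:and/add ; 2-wide
t=5 i9:or ; WAW r5
t=6 i10:ld ; no-port MEM/BR
t=7 i11:blt ; tail

CYCLES = 8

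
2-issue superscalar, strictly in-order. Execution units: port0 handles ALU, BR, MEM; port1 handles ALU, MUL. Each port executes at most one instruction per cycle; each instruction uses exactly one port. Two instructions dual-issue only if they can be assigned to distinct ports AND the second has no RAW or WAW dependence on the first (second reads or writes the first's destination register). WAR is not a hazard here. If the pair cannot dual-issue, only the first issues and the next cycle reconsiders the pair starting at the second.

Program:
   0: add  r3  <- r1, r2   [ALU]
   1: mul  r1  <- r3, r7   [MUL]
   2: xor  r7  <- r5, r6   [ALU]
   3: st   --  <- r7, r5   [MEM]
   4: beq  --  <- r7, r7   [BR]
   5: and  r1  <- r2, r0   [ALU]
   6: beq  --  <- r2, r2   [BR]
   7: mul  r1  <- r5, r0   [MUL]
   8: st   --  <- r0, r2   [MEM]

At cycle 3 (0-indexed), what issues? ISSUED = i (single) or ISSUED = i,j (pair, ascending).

ISSUED = 4,5

0. add @i0  | RAW r3
1. mul/xor @i1+i2  | dual
2. st @i3  | no-port MEM/BR
3. beq/and @i4+i5  | dual
4. beq/mul @i6+i7  | dual
5. st @i8  | tail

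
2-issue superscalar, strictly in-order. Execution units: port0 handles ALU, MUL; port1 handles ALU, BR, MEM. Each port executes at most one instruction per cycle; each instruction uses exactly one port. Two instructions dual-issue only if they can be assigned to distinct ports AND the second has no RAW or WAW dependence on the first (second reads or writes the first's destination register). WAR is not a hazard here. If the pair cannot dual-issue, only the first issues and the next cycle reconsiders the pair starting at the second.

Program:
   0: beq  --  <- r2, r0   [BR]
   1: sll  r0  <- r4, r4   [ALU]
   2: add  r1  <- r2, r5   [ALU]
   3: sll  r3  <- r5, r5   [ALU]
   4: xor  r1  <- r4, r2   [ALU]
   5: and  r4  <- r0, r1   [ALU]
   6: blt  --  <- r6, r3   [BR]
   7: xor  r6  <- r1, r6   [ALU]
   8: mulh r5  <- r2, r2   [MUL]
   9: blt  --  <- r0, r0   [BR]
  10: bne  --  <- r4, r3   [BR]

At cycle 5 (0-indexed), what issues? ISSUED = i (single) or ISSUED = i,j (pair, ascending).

ISSUED = 9

t=0 i0+i1:beq/sll ; dual
t=1 i2+i3:add/sll ; dual
t=2 i4:xor ; RAW r1
t=3 i5+i6:and/blt ; dual
t=4 i7+i8:xor/mulh ; dual
t=5 i9:blt ; no-port BR/BR
t=6 i10:bne ; tail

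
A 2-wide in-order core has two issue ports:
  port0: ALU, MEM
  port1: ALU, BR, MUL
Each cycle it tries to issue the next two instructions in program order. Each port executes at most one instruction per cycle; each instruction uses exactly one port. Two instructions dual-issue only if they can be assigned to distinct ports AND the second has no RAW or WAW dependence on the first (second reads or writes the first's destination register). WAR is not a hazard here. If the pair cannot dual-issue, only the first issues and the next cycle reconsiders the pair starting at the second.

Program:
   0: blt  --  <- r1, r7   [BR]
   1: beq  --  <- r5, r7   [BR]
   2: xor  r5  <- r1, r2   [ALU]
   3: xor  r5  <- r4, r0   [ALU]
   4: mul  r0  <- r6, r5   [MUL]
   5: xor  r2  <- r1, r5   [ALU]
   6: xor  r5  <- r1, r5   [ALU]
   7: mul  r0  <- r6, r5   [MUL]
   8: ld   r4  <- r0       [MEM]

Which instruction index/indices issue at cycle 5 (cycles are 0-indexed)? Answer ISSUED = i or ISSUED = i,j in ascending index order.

0. blt @i0  | no-port BR/BR
1. beq xor @i1&i2  | dual
2. xor @i3  | RAW r5
3. mul xor @i4&i5  | dual
4. xor @i6  | RAW r5
5. mul @i7  | RAW r0
6. ld @i8  | tail

ISSUED = 7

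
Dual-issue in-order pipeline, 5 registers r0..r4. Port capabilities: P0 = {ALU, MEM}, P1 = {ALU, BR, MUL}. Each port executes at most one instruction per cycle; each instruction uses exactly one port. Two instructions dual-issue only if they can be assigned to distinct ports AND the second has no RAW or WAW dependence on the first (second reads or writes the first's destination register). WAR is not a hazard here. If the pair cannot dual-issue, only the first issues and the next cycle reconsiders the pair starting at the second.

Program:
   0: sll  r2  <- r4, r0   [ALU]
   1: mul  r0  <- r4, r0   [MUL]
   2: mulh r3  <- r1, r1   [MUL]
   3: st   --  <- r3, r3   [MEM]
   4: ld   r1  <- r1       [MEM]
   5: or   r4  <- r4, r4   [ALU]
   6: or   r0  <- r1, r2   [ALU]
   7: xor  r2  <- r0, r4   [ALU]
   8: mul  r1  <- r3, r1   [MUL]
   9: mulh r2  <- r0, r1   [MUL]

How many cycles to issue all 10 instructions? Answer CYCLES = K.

CYCLES = 7

c0: i0+i1 sll.ALU mul.MUL  dual
c1: i2 mulh.MUL  RAW r3
c2: i3 st.MEM  no-port MEM/MEM
c3: i4+i5 ld.MEM or.ALU  dual
c4: i6 or.ALU  RAW r0
c5: i7+i8 xor.ALU mul.MUL  dual
c6: i9 mulh.MUL  tail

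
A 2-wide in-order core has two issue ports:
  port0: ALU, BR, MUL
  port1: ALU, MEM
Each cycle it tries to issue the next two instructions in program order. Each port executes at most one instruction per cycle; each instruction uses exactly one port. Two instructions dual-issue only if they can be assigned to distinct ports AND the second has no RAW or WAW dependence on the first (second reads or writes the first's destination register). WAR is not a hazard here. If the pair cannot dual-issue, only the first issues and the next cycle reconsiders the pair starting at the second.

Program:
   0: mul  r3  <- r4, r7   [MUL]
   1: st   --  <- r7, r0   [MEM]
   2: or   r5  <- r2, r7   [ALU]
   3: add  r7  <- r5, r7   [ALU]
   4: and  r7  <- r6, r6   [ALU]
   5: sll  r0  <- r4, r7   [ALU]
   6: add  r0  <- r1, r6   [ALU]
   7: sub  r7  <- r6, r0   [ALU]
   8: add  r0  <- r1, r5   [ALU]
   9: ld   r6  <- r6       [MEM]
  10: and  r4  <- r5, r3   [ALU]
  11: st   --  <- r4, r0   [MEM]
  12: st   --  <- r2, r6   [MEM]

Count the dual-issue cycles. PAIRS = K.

PAIRS = 3

  cy0 -> i0&i1 (mul.MUL;st.MEM) 2-wide
  cy1 -> i2 (or.ALU) RAW r5
  cy2 -> i3 (add.ALU) WAW r7
  cy3 -> i4 (and.ALU) RAW r7
  cy4 -> i5 (sll.ALU) WAW r0
  cy5 -> i6 (add.ALU) RAW r0
  cy6 -> i7&i8 (sub.ALU;add.ALU) 2-wide
  cy7 -> i9&i10 (ld.MEM;and.ALU) 2-wide
  cy8 -> i11 (st.MEM) no-port MEM/MEM
  cy9 -> i12 (st.MEM) tail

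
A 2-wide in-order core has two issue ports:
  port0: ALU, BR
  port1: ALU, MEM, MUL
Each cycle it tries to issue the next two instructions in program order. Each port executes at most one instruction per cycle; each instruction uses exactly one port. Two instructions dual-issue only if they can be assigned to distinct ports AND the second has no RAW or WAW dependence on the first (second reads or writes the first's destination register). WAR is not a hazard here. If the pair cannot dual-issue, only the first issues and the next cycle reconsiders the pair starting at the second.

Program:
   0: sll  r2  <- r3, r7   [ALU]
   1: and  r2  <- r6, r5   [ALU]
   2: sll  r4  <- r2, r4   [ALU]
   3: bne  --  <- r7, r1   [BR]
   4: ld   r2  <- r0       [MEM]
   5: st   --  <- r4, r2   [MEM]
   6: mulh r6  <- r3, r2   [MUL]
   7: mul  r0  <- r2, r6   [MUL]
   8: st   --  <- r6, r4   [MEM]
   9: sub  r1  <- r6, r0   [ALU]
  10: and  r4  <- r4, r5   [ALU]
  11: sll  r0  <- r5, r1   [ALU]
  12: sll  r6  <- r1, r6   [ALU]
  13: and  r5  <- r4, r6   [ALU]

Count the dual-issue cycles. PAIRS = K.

PAIRS = 3

t=0 i0:sll ; WAW r2
t=1 i1:and ; RAW r2
t=2 i2/i3:sll+bne ; dual
t=3 i4:ld ; no-port MEM/MEM
t=4 i5:st ; no-port MEM/MUL
t=5 i6:mulh ; no-port MUL/MUL
t=6 i7:mul ; no-port MUL/MEM
t=7 i8/i9:st+sub ; dual
t=8 i10/i11:and+sll ; dual
t=9 i12:sll ; RAW r6
t=10 i13:and ; tail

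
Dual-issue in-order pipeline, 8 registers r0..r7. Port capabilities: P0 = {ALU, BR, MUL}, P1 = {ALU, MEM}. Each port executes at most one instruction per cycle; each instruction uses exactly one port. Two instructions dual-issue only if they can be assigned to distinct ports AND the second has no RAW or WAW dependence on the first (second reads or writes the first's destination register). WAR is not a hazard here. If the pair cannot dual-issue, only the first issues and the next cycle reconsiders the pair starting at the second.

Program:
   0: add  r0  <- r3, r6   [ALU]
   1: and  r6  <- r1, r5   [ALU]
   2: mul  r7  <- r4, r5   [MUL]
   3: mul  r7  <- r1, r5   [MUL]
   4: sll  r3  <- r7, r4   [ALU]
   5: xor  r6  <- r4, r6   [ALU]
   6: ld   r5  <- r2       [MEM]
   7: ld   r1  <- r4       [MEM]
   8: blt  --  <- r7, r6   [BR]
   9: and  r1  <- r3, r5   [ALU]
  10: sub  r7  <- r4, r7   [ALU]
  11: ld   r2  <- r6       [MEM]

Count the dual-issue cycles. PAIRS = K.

#0 head=0: add.ALU+and.ALU i0/i1 2-wide
#1 head=2: mul.MUL i2 no-port MUL/MUL
#2 head=3: mul.MUL i3 RAW r7
#3 head=4: sll.ALU+xor.ALU i4/i5 2-wide
#4 head=6: ld.MEM i6 no-port MEM/MEM
#5 head=7: ld.MEM+blt.BR i7/i8 2-wide
#6 head=9: and.ALU+sub.ALU i9/i10 2-wide
#7 head=11: ld.MEM i11 tail

PAIRS = 4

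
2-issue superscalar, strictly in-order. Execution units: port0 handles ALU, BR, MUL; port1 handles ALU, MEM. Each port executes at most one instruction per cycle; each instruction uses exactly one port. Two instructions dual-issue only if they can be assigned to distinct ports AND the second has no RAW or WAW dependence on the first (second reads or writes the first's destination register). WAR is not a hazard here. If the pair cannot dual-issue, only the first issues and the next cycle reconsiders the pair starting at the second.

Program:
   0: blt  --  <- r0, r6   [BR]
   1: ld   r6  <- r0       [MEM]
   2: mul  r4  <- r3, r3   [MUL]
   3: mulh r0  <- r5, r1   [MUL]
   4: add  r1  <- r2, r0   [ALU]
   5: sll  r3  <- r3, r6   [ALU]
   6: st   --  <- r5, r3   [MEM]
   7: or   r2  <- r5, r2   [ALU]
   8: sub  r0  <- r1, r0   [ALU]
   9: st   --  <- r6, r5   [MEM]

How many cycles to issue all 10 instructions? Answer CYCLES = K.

CYCLES = 6

0. blt.BR/ld.MEM @i0&i1  | pair
1. mul.MUL @i2  | no-port MUL/MUL
2. mulh.MUL @i3  | RAW r0
3. add.ALU/sll.ALU @i4&i5  | pair
4. st.MEM/or.ALU @i6&i7  | pair
5. sub.ALU/st.MEM @i8&i9  | pair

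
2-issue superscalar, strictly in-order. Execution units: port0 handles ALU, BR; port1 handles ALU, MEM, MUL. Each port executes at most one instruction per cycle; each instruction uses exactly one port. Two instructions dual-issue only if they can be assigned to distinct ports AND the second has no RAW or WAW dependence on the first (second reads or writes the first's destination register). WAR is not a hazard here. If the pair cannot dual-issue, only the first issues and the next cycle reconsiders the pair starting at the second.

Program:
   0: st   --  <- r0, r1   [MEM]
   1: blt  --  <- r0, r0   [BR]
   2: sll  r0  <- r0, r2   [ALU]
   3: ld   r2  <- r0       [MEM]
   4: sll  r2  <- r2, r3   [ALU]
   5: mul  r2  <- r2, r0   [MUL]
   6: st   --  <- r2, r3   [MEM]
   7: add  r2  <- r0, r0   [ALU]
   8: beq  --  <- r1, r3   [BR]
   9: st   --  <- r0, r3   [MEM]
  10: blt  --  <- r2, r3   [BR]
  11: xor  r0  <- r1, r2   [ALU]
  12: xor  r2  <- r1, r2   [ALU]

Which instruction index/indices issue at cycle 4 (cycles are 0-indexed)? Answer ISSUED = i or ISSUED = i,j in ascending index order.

ISSUED = 5

[0] i0+i1  st.MEM/blt.BR  -- 2-wide
[1] i2  sll.ALU  -- RAW r0
[2] i3  ld.MEM  -- RAW+WAW r2
[3] i4  sll.ALU  -- RAW+WAW r2
[4] i5  mul.MUL  -- no-port MUL/MEM
[5] i6+i7  st.MEM/add.ALU  -- 2-wide
[6] i8+i9  beq.BR/st.MEM  -- 2-wide
[7] i10+i11  blt.BR/xor.ALU  -- 2-wide
[8] i12  xor.ALU  -- tail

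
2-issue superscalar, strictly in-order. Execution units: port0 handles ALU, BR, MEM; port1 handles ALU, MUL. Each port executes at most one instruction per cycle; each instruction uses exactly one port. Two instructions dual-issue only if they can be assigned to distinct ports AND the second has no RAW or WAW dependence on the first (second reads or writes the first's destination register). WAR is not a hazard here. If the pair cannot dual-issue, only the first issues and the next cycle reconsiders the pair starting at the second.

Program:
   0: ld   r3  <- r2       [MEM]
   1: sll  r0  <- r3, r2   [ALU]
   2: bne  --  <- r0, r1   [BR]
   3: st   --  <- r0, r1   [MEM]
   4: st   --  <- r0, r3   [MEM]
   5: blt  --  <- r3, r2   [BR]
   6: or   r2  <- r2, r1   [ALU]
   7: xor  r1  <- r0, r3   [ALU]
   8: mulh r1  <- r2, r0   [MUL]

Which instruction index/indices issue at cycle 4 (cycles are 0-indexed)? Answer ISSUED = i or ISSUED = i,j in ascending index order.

ISSUED = 4

t=0 i0:ld ; RAW r3
t=1 i1:sll ; RAW r0
t=2 i2:bne ; no-port BR/MEM
t=3 i3:st ; no-port MEM/MEM
t=4 i4:st ; no-port MEM/BR
t=5 i5,i6:blt;or ; pair
t=6 i7:xor ; WAW r1
t=7 i8:mulh ; tail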